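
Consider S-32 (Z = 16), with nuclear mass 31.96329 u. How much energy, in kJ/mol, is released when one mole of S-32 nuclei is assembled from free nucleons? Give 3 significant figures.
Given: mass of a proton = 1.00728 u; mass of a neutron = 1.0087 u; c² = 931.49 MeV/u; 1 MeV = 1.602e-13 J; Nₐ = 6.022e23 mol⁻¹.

Total constituent mass: 16 × 1.00728 + 16 × 1.0087 = 32.25568 u
The mass defect is 32.25568 − 31.96329 = 0.29239 u.
Binding energy = Δm·c² = 0.29239 × 931.49 MeV/u = 272.358 MeV
Per nucleus in joules: 272.358 MeV × 1.602e-13 J/MeV = 4.3632e-11 J
Per mole: 4.3632e-11 J × 6.022e23 mol⁻¹ = 2.6275e+13 J/mol

2.63e+10 kJ/mol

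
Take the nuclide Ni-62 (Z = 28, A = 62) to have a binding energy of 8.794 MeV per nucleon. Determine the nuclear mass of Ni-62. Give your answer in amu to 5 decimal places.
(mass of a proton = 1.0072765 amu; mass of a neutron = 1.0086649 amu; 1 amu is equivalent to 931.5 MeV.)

Total binding energy = 62 × 8.794 = 545.228 MeV
Mass defect = 545.228 MeV / (931.5 MeV/amu) = 0.5853226 amu
Constituent mass = 28(1.0072765) + 34(1.0086649) = 62.4983486 amu
Nuclear mass = 62.4983486 − 0.5853226 = 61.9130260 amu ≈ 61.91303 amu (to 5 decimal places)

61.91303 amu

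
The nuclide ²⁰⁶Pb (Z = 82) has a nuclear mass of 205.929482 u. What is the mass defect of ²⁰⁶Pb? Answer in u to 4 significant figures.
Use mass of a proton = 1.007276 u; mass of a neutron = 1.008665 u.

Mass of separated nucleons = 82(1.007276) + 124(1.008665) = 82.596632 + 125.074460 = 207.671092 u
Mass defect Δm = 207.671092 − 205.929482 = 1.741610 u

1.742 u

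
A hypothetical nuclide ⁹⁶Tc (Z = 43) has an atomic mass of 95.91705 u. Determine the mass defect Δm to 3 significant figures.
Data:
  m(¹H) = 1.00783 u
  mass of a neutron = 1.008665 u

The nucleus contains 43 protons and 96 − 43 = 53 neutrons.
Total constituent mass: 43 × 1.00783 + 53 × 1.008665 = 96.795935 u
Mass defect Δm = 96.795935 − 95.91705 = 0.878885 u

0.879 u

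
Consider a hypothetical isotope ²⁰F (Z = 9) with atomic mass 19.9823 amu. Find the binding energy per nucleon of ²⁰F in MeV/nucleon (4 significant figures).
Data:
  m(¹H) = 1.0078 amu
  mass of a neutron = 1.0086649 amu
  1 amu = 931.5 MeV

8.533 MeV/nucleon

Z = 9, so N = A − Z = 20 − 9 = 11.
Σm = 9·m(¹H) + 11·m_n = 9.0702 + 11.0953139 = 20.1655139 amu
The mass defect is 20.1655139 − 19.9823 = 0.1832139 amu.
Binding energy = Δm·c² = 0.1832139 × 931.5 MeV/amu = 170.664 MeV
Dividing by A = 20 gives 8.533 MeV per nucleon.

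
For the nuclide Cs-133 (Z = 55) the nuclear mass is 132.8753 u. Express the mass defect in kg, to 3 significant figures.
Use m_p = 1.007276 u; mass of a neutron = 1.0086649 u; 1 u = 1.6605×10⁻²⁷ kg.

Z = 55, so N = A − Z = 133 − 55 = 78.
Σm = 55·m_p + 78·m_n = 55.400180 + 78.6758622 = 134.0760422 u
Δm = 134.0760422 − 132.8753 = 1.2007422 u
In SI units: 1.2007422 u × 1.6605×10⁻²⁷ kg/u = 1.9938e-27 kg

1.99e-27 kg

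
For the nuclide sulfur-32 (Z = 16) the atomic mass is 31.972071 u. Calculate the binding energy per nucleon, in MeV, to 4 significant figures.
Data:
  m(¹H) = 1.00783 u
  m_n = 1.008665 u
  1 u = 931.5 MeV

With 16 protons and 16 neutrons (A = 32):
Total constituent mass: 16 × 1.00783 + 16 × 1.008665 = 32.263920 u
The mass defect is 32.263920 − 31.972071 = 0.291849 u.
E_B = 0.291849 × 931.5 = 271.857 MeV
Per nucleon: 271.857 / 32 = 8.496 MeV

8.496 MeV/nucleon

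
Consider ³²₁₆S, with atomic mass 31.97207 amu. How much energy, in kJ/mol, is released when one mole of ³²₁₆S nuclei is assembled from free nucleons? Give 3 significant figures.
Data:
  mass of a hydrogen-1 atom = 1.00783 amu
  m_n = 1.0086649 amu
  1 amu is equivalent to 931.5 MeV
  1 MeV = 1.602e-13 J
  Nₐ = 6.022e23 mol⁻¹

Total constituent mass: 16 × 1.00783 + 16 × 1.0086649 = 32.2639184 amu
The mass defect is 32.2639184 − 31.97207 = 0.2918484 amu.
E_B = 0.2918484 × 931.5 = 271.857 MeV
Per nucleus in joules: 271.857 MeV × 1.602e-13 J/MeV = 4.3551e-11 J
Per mole: 4.3551e-11 J × 6.022e23 mol⁻¹ = 2.6226e+13 J/mol

2.62e+10 kJ/mol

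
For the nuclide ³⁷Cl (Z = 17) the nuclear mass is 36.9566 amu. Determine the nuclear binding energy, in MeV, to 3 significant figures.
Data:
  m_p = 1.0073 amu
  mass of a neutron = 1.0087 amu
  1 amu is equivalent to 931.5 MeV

318 MeV

Σm = 17·m_p + 20·m_n = 17.1241 + 20.1740 = 37.2981 amu
Δm = 37.2981 − 36.9566 = 0.3415 amu
Converting to energy: 0.3415 amu × 931.5 MeV/amu = 318.107 MeV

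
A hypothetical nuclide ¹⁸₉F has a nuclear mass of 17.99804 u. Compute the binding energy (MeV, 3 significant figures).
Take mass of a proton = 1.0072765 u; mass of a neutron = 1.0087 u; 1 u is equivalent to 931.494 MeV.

With 9 protons and 9 neutrons (A = 18):
Total constituent mass: 9 × 1.0072765 + 9 × 1.0087 = 18.1437885 u
Δm = 18.1437885 − 17.99804 = 0.1457485 u
Converting to energy: 0.1457485 u × 931.494 MeV/u = 135.764 MeV

136 MeV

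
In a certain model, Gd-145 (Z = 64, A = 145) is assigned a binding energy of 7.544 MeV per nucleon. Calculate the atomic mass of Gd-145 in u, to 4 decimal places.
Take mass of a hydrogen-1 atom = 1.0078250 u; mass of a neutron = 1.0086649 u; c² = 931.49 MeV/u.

145.0283 u

Total binding energy = 145 × 7.544 = 1093.880 MeV
Mass defect = 1093.880 MeV / (931.49 MeV/u) = 1.174334 u
Constituent mass = 64(1.0078250) + 81(1.0086649) = 146.2026569 u
Atomic mass = 146.2026569 − 1.174334 = 145.0283229 u ≈ 145.0283 u (to 4 decimal places)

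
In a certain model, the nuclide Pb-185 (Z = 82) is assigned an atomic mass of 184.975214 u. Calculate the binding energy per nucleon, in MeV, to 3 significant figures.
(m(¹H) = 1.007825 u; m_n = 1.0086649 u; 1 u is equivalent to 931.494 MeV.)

With 82 protons and 103 neutrons (A = 185):
Σm = 82·m(¹H) + 103·m_n = 82.641650 + 103.8924847 = 186.5341347 u
The mass defect is 186.5341347 − 184.975214 = 1.5589207 u.
Converting to energy: 1.5589207 u × 931.494 MeV/u = 1452.13 MeV
BE/A = 1452.13 MeV / 185 = 7.849 MeV/nucleon

7.85 MeV/nucleon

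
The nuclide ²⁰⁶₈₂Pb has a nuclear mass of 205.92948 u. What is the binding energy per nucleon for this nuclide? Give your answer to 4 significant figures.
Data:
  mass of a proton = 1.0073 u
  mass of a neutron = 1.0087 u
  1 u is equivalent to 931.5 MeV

7.904 MeV/nucleon

With 82 protons and 124 neutrons (A = 206):
Mass of separated nucleons = 82(1.0073) + 124(1.0087) = 82.5986 + 125.0788 = 207.6774 u
Mass defect Δm = 207.6774 − 205.92948 = 1.74792 u
Binding energy = Δm·c² = 1.74792 × 931.5 MeV/u = 1628.19 MeV
BE/A = 1628.19 MeV / 206 = 7.904 MeV/nucleon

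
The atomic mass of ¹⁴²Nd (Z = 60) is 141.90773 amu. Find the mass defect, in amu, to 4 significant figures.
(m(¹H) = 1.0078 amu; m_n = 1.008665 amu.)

Z = 60, so N = A − Z = 142 − 60 = 82.
Total constituent mass: 60 × 1.0078 + 82 × 1.008665 = 143.178530 amu
Mass defect Δm = 143.178530 − 141.90773 = 1.270800 amu

1.271 amu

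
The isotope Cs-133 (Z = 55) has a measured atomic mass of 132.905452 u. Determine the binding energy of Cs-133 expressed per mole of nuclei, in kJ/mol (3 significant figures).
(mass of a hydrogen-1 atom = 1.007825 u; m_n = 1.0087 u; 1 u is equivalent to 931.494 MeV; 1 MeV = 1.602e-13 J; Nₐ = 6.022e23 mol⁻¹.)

Z = 55, so N = A − Z = 133 − 55 = 78.
Mass of separated nucleons = 55(1.007825) + 78(1.0087) = 55.430375 + 78.6786 = 134.108975 u
The mass defect is 134.108975 − 132.905452 = 1.203523 u.
Converting to energy: 1.203523 u × 931.494 MeV/u = 1121.07 MeV
Per nucleus in joules: 1121.07 MeV × 1.602e-13 J/MeV = 1.7960e-10 J
Per mole: 1.7960e-10 J × 6.022e23 mol⁻¹ = 1.0816e+14 J/mol

1.08e+11 kJ/mol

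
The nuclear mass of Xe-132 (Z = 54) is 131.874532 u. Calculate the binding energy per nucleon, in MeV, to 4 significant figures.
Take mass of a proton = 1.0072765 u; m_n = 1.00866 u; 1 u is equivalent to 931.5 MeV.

With 54 protons and 78 neutrons (A = 132):
Total constituent mass: 54 × 1.0072765 + 78 × 1.00866 = 133.0684110 u
The mass defect is 133.0684110 − 131.874532 = 1.1938790 u.
Converting to energy: 1.1938790 u × 931.5 MeV/u = 1112.10 MeV
Per nucleon: 1112.10 / 132 = 8.425 MeV

8.425 MeV/nucleon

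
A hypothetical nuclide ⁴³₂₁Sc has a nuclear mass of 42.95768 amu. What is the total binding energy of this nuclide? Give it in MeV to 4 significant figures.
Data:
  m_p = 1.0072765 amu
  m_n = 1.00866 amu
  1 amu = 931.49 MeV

359.2 MeV

Total constituent mass: 21 × 1.0072765 + 22 × 1.00866 = 43.3433265 amu
The mass defect is 43.3433265 − 42.95768 = 0.3856465 amu.
Binding energy = Δm·c² = 0.3856465 × 931.49 MeV/amu = 359.226 MeV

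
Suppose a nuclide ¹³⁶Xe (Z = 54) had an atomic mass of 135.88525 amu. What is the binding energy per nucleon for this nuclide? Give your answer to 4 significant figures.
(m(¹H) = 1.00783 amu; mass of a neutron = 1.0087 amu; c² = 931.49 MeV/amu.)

The nucleus contains 54 protons and 136 − 54 = 82 neutrons.
Total constituent mass: 54 × 1.00783 + 82 × 1.0087 = 137.13622 amu
The mass defect is 137.13622 − 135.88525 = 1.25097 amu.
E_B = 1.25097 × 931.49 = 1165.27 MeV
Dividing by A = 136 gives 8.568 MeV per nucleon.

8.568 MeV/nucleon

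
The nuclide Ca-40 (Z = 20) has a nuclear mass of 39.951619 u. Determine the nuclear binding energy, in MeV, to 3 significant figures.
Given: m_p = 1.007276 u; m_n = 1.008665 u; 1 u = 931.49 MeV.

Mass of separated nucleons = 20(1.007276) + 20(1.008665) = 20.145520 + 20.173300 = 40.318820 u
Δm = 40.318820 − 39.951619 = 0.367201 u
E_B = 0.367201 × 931.49 = 342.044 MeV

342 MeV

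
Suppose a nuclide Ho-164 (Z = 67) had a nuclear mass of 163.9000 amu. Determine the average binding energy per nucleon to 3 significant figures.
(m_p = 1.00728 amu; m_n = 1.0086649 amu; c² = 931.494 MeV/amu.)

With 67 protons and 97 neutrons (A = 164):
Σm = 67·m_p + 97·m_n = 67.48776 + 97.8404953 = 165.3282553 amu
Δm = 165.3282553 − 163.9000 = 1.4282553 amu
Binding energy = Δm·c² = 1.4282553 × 931.494 MeV/amu = 1330.41 MeV
Per nucleon: 1330.41 / 164 = 8.112 MeV

8.11 MeV/nucleon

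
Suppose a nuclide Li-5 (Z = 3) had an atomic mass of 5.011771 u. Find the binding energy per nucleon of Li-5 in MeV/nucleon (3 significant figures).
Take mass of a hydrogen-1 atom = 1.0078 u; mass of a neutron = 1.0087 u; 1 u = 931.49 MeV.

5.41 MeV/nucleon

Total constituent mass: 3 × 1.0078 + 2 × 1.0087 = 5.0408 u
Mass defect Δm = 5.0408 − 5.011771 = 0.029029 u
Binding energy = Δm·c² = 0.029029 × 931.49 MeV/u = 27.0402 MeV
BE/A = 27.0402 MeV / 5 = 5.408 MeV/nucleon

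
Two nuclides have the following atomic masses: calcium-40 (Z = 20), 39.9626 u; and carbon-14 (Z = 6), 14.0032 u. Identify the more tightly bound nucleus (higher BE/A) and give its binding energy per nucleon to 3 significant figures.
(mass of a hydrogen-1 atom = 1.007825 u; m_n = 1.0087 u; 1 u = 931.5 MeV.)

calcium-40: Σm = 20(1.007825) + 20(1.0087) = 40.330500 u; Δm = 0.367900 u; E_B = 342.699 MeV; E_B/A = 8.567 MeV
carbon-14: Σm = 6(1.007825) + 8(1.0087) = 14.116550 u; Δm = 0.113350 u; E_B = 105.59 MeV; E_B/A = 7.542 MeV
calcium-40 has the higher binding energy per nucleon, so it is the more tightly bound nucleus.

calcium-40; 8.57 MeV/nucleon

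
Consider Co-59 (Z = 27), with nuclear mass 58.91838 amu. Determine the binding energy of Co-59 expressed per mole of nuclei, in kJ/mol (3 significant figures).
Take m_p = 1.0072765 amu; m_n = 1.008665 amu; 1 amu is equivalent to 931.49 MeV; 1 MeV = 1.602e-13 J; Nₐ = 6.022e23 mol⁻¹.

Z = 27, so N = A − Z = 59 − 27 = 32.
Σm = 27·m_p + 32·m_n = 27.1964655 + 32.277280 = 59.4737455 amu
The mass defect is 59.4737455 − 58.91838 = 0.5553655 amu.
Converting to energy: 0.5553655 amu × 931.49 MeV/amu = 517.317 MeV
Per nucleus in joules: 517.317 MeV × 1.602e-13 J/MeV = 8.2874e-11 J
Per mole: 8.2874e-11 J × 6.022e23 mol⁻¹ = 4.9907e+13 J/mol

4.99e+10 kJ/mol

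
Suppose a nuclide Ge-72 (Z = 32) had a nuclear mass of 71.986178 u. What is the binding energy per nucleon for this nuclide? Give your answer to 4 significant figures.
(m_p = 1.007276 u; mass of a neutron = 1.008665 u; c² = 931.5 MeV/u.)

The nucleus contains 32 protons and 72 − 32 = 40 neutrons.
Mass of separated nucleons = 32(1.007276) + 40(1.008665) = 32.232832 + 40.346600 = 72.579432 u
Δm = 72.579432 − 71.986178 = 0.593254 u
Converting to energy: 0.593254 u × 931.5 MeV/u = 552.616 MeV
Dividing by A = 72 gives 7.675 MeV per nucleon.

7.675 MeV/nucleon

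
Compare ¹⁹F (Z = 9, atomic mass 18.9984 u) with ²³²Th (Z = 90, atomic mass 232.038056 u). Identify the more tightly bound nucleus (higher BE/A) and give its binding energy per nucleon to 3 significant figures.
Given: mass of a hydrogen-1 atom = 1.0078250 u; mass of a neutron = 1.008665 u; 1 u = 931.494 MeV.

¹⁹F; 7.78 MeV/nucleon

¹⁹F: Σm = 9(1.0078250) + 10(1.008665) = 19.1570750 u; Δm = 0.1586750 u; E_B = 147.80 MeV; E_B/A = 7.779 MeV
²³²Th: Σm = 90(1.0078250) + 142(1.008665) = 233.9346800 u; Δm = 1.8966240 u; E_B = 1766.7 MeV; E_B/A = 7.615 MeV
¹⁹F has the higher binding energy per nucleon, so it is the more tightly bound nucleus.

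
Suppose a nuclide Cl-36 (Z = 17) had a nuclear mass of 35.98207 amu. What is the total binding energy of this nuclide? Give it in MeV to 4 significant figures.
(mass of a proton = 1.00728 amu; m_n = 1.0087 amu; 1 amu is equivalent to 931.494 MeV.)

286.0 MeV

The nucleus contains 17 protons and 36 − 17 = 19 neutrons.
Mass of separated nucleons = 17(1.00728) + 19(1.0087) = 17.12376 + 19.1653 = 36.28906 amu
Mass defect Δm = 36.28906 − 35.98207 = 0.30699 amu
E_B = 0.30699 × 931.494 = 285.959 MeV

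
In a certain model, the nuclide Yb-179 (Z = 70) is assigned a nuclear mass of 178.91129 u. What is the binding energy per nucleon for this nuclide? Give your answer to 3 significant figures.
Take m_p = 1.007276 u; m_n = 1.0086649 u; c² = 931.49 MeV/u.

Z = 70, so N = A − Z = 179 − 70 = 109.
Σm = 70·m_p + 109·m_n = 70.509320 + 109.9444741 = 180.4537941 u
Δm = 180.4537941 − 178.91129 = 1.5425041 u
E_B = 1.5425041 × 931.49 = 1436.83 MeV
Dividing by A = 179 gives 8.027 MeV per nucleon.

8.03 MeV/nucleon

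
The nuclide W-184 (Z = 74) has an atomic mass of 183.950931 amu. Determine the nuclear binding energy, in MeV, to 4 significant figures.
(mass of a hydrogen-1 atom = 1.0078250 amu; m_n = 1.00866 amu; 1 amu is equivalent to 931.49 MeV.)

Z = 74, so N = A − Z = 184 − 74 = 110.
Total constituent mass: 74 × 1.0078250 + 110 × 1.00866 = 185.5316500 amu
Δm = 185.5316500 − 183.950931 = 1.5807190 amu
E_B = 1.5807190 × 931.49 = 1472.42 MeV

1472 MeV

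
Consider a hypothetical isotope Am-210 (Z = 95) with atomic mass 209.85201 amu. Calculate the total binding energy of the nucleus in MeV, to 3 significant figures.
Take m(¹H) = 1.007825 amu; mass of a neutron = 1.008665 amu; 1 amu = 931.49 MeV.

With 95 protons and 115 neutrons (A = 210):
Total constituent mass: 95 × 1.007825 + 115 × 1.008665 = 211.739850 amu
Δm = 211.739850 − 209.85201 = 1.887840 amu
Binding energy = Δm·c² = 1.887840 × 931.49 MeV/amu = 1758.50 MeV

1760 MeV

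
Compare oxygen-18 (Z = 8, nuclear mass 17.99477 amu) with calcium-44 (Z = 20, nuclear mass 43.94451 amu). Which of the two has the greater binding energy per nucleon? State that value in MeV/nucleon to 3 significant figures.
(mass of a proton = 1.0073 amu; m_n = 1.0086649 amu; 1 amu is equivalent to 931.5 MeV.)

calcium-44; 8.67 MeV/nucleon

oxygen-18: Σm = 8(1.0073) + 10(1.0086649) = 18.1450490 amu; Δm = 0.1502790 amu; E_B = 139.98 MeV; E_B/A = 7.777 MeV
calcium-44: Σm = 20(1.0073) + 24(1.0086649) = 44.3539576 amu; Δm = 0.4094476 amu; E_B = 381.40 MeV; E_B/A = 8.668 MeV
calcium-44 has the higher binding energy per nucleon, so it is the more tightly bound nucleus.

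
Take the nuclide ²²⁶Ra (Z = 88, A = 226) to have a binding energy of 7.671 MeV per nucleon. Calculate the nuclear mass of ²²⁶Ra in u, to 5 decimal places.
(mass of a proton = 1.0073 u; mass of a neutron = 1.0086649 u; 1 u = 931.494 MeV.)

Total binding energy = 226 × 7.671 = 1733.646 MeV
Mass defect = 1733.646 MeV / (931.494 MeV/u) = 1.8611456 u
Constituent mass = 88(1.0073) + 138(1.0086649) = 227.8381562 u
Nuclear mass = 227.8381562 − 1.8611456 = 225.9770106 u ≈ 225.97701 u (to 5 decimal places)

225.97701 u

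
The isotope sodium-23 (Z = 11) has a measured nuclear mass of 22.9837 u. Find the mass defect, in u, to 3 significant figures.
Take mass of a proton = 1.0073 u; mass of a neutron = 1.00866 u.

Σm = 11·m_p + 12·m_n = 11.0803 + 12.10392 = 23.18422 u
The mass defect is 23.18422 − 22.9837 = 0.20052 u.

0.201 u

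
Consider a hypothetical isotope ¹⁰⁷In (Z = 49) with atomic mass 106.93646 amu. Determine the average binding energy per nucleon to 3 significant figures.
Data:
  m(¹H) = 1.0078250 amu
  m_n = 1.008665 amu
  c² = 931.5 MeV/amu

Σm = 49·m(¹H) + 58·m_n = 49.3834250 + 58.502570 = 107.8859950 amu
Mass defect Δm = 107.8859950 − 106.93646 = 0.9495350 amu
Binding energy = Δm·c² = 0.9495350 × 931.5 MeV/amu = 884.492 MeV
Per nucleon: 884.492 / 107 = 8.266 MeV

8.27 MeV/nucleon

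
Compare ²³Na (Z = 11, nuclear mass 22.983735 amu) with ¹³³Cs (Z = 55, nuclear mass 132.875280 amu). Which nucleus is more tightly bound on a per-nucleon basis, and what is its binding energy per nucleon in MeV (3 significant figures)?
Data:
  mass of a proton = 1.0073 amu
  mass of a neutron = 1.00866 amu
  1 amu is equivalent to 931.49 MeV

¹³³Cs; 8.42 MeV/nucleon

²³Na: Σm = 11(1.0073) + 12(1.00866) = 23.18422 amu; Δm = 0.200485 amu; E_B = 186.75 MeV; E_B/A = 8.120 MeV
¹³³Cs: Σm = 55(1.0073) + 78(1.00866) = 134.07698 amu; Δm = 1.201700 amu; E_B = 1119.37 MeV; E_B/A = 8.416 MeV
¹³³Cs has the higher binding energy per nucleon, so it is the more tightly bound nucleus.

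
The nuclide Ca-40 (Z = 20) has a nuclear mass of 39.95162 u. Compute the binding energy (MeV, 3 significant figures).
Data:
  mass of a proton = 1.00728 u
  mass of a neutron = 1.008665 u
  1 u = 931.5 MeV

342 MeV

Z = 20, so N = A − Z = 40 − 20 = 20.
Total constituent mass: 20 × 1.00728 + 20 × 1.008665 = 40.318900 u
The mass defect is 40.318900 − 39.95162 = 0.367280 u.
Converting to energy: 0.367280 u × 931.5 MeV/u = 342.121 MeV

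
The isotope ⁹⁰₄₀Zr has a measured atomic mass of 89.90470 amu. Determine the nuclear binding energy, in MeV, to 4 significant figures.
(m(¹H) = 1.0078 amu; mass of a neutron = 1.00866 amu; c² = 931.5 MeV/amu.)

782.7 MeV

The nucleus contains 40 protons and 90 − 40 = 50 neutrons.
Total constituent mass: 40 × 1.0078 + 50 × 1.00866 = 90.74500 amu
Mass defect Δm = 90.74500 − 89.90470 = 0.84030 amu
Binding energy = Δm·c² = 0.84030 × 931.5 MeV/amu = 782.739 MeV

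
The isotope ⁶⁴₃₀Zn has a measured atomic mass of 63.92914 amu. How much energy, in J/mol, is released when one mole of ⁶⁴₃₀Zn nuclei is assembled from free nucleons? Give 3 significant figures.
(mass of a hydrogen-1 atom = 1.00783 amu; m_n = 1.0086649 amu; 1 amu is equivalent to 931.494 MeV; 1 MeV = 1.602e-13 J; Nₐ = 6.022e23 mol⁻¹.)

5.40e+13 J/mol

Z = 30, so N = A − Z = 64 − 30 = 34.
Total constituent mass: 30 × 1.00783 + 34 × 1.0086649 = 64.5295066 amu
Mass defect Δm = 64.5295066 − 63.92914 = 0.6003666 amu
Binding energy = Δm·c² = 0.6003666 × 931.494 MeV/amu = 559.238 MeV
Per nucleus in joules: 559.238 MeV × 1.602e-13 J/MeV = 8.9590e-11 J
Per mole: 8.9590e-11 J × 6.022e23 mol⁻¹ = 5.3951e+13 J/mol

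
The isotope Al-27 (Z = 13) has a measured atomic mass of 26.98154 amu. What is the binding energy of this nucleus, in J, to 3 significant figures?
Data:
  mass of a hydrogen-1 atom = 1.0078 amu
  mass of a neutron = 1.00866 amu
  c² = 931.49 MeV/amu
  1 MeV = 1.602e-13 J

3.60e-11 J

Mass of separated nucleons = 13(1.0078) + 14(1.00866) = 13.1014 + 14.12124 = 27.22264 amu
Mass defect Δm = 27.22264 − 26.98154 = 0.24110 amu
Binding energy = Δm·c² = 0.24110 × 931.49 MeV/amu = 224.582 MeV
In joules: 224.582 MeV × 1.602e-13 J/MeV = 3.5978e-11 J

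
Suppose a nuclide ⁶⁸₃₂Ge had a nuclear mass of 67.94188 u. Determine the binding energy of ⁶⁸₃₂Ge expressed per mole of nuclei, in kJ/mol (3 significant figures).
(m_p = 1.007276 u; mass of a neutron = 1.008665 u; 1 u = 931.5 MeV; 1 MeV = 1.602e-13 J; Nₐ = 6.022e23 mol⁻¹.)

5.42e+10 kJ/mol

The nucleus contains 32 protons and 68 − 32 = 36 neutrons.
Σm = 32·m_p + 36·m_n = 32.232832 + 36.311940 = 68.544772 u
Δm = 68.544772 − 67.94188 = 0.602892 u
Converting to energy: 0.602892 u × 931.5 MeV/u = 561.594 MeV
Per nucleus in joules: 561.594 MeV × 1.602e-13 J/MeV = 8.9967e-11 J
Per mole: 8.9967e-11 J × 6.022e23 mol⁻¹ = 5.4178e+13 J/mol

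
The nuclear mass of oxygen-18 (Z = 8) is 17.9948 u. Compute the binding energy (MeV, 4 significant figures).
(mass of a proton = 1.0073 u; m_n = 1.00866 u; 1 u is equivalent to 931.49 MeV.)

The nucleus contains 8 protons and 18 − 8 = 10 neutrons.
Mass of separated nucleons = 8(1.0073) + 10(1.00866) = 8.0584 + 10.08660 = 18.14500 u
Mass defect Δm = 18.14500 − 17.9948 = 0.15020 u
Converting to energy: 0.15020 u × 931.49 MeV/u = 139.910 MeV

139.9 MeV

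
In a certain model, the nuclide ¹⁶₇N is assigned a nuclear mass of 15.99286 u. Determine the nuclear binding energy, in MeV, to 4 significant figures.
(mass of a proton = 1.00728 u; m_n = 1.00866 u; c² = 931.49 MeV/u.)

126.7 MeV

The nucleus contains 7 protons and 16 − 7 = 9 neutrons.
Σm = 7·m_p + 9·m_n = 7.05096 + 9.07794 = 16.12890 u
Mass defect Δm = 16.12890 − 15.99286 = 0.13604 u
Converting to energy: 0.13604 u × 931.49 MeV/u = 126.720 MeV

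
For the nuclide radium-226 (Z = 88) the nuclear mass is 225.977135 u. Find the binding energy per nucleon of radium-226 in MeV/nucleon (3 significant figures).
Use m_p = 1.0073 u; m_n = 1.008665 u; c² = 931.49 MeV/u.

Total constituent mass: 88 × 1.0073 + 138 × 1.008665 = 227.838170 u
Mass defect Δm = 227.838170 − 225.977135 = 1.861035 u
Converting to energy: 1.861035 u × 931.49 MeV/u = 1733.54 MeV
BE/A = 1733.54 MeV / 226 = 7.671 MeV/nucleon

7.67 MeV/nucleon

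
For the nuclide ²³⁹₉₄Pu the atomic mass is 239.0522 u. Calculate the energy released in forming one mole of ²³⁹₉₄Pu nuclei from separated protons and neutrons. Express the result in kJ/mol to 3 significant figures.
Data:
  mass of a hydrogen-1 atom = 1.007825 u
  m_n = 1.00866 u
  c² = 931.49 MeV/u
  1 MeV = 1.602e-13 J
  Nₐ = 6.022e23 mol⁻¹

1.74e+11 kJ/mol

Z = 94, so N = A − Z = 239 − 94 = 145.
Total constituent mass: 94 × 1.007825 + 145 × 1.00866 = 240.991250 u
The mass defect is 240.991250 − 239.0522 = 1.939050 u.
E_B = 1.939050 × 931.49 = 1806.21 MeV
Per nucleus in joules: 1806.21 MeV × 1.602e-13 J/MeV = 2.8935e-10 J
Per mole: 2.8935e-10 J × 6.022e23 mol⁻¹ = 1.7425e+14 J/mol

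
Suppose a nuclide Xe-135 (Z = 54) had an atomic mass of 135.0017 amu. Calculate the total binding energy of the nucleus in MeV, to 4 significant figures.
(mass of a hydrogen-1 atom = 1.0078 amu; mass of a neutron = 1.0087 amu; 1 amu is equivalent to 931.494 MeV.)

The nucleus contains 54 protons and 135 − 54 = 81 neutrons.
Σm = 54·m(¹H) + 81·m_n = 54.4212 + 81.7047 = 136.1259 amu
Mass defect Δm = 136.1259 − 135.0017 = 1.1242 amu
Binding energy = Δm·c² = 1.1242 × 931.494 MeV/amu = 1047.19 MeV

1047 MeV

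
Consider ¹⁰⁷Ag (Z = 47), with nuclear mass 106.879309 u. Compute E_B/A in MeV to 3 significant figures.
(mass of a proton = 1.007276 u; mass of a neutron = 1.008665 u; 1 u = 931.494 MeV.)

8.55 MeV/nucleon

With 47 protons and 60 neutrons (A = 107):
Total constituent mass: 47 × 1.007276 + 60 × 1.008665 = 107.861872 u
Δm = 107.861872 − 106.879309 = 0.982563 u
Converting to energy: 0.982563 u × 931.494 MeV/u = 915.252 MeV
Per nucleon: 915.252 / 107 = 8.554 MeV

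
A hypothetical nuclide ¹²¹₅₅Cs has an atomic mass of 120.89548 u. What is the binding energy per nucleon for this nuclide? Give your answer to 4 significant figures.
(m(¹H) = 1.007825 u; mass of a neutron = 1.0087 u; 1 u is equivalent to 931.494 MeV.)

8.538 MeV/nucleon

Z = 55, so N = A − Z = 121 − 55 = 66.
Σm = 55·m(¹H) + 66·m_n = 55.430375 + 66.5742 = 122.004575 u
Mass defect Δm = 122.004575 − 120.89548 = 1.109095 u
Binding energy = Δm·c² = 1.109095 × 931.494 MeV/u = 1033.12 MeV
Per nucleon: 1033.12 / 121 = 8.538 MeV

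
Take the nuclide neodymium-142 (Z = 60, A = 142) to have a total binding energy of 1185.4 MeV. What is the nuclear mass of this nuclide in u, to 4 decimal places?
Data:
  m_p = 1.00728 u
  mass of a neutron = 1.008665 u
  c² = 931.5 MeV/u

141.8748 u

Mass defect = 1185.4 MeV / (931.5 MeV/u) = 1.272571 u
Constituent mass = 60(1.00728) + 82(1.008665) = 143.147330 u
Nuclear mass = 143.147330 − 1.272571 = 141.874759 u ≈ 141.8748 u (to 4 decimal places)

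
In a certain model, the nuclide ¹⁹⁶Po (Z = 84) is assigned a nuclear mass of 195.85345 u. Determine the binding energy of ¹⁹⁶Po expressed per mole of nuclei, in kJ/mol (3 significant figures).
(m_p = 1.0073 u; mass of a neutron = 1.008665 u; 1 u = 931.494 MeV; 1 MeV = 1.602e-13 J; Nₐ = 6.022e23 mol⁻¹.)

Z = 84, so N = A − Z = 196 − 84 = 112.
Σm = 84·m_p + 112·m_n = 84.6132 + 112.970480 = 197.583680 u
The mass defect is 197.583680 − 195.85345 = 1.730230 u.
Binding energy = Δm·c² = 1.730230 × 931.494 MeV/u = 1611.70 MeV
Per nucleus in joules: 1611.70 MeV × 1.602e-13 J/MeV = 2.5819e-10 J
Per mole: 2.5819e-10 J × 6.022e23 mol⁻¹ = 1.5548e+14 J/mol

1.55e+11 kJ/mol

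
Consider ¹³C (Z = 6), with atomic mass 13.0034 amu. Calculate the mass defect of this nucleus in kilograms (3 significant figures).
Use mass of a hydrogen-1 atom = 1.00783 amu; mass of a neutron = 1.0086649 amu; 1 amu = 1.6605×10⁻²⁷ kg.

Z = 6, so N = A − Z = 13 − 6 = 7.
Σm = 6·m(¹H) + 7·m_n = 6.04698 + 7.0606543 = 13.1076343 amu
Mass defect Δm = 13.1076343 − 13.0034 = 0.1042343 amu
In SI units: 0.1042343 amu × 1.6605×10⁻²⁷ kg/amu = 1.7308e-28 kg

1.73e-28 kg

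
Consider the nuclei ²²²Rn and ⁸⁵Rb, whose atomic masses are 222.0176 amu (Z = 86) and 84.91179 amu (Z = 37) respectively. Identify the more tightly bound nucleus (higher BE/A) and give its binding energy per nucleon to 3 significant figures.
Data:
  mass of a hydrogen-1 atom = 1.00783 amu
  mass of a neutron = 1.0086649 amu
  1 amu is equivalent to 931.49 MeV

⁸⁵Rb; 8.70 MeV/nucleon

²²²Rn: Σm = 86(1.00783) + 136(1.0086649) = 223.8518064 amu; Δm = 1.8342064 amu; E_B = 1708.5 MeV; E_B/A = 7.696 MeV
⁸⁵Rb: Σm = 37(1.00783) + 48(1.0086649) = 85.7056252 amu; Δm = 0.7938352 amu; E_B = 739.45 MeV; E_B/A = 8.699 MeV
⁸⁵Rb has the higher binding energy per nucleon, so it is the more tightly bound nucleus.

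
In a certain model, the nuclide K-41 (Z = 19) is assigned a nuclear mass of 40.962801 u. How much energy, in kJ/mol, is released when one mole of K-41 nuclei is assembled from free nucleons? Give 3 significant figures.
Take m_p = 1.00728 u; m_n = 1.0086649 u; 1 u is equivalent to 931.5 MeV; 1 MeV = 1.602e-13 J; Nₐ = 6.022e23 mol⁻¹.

3.29e+10 kJ/mol

With 19 protons and 22 neutrons (A = 41):
Σm = 19·m_p + 22·m_n = 19.13832 + 22.1906278 = 41.3289478 u
The mass defect is 41.3289478 − 40.962801 = 0.3661468 u.
Converting to energy: 0.3661468 u × 931.5 MeV/u = 341.066 MeV
Per nucleus in joules: 341.066 MeV × 1.602e-13 J/MeV = 5.4639e-11 J
Per mole: 5.4639e-11 J × 6.022e23 mol⁻¹ = 3.2904e+13 J/mol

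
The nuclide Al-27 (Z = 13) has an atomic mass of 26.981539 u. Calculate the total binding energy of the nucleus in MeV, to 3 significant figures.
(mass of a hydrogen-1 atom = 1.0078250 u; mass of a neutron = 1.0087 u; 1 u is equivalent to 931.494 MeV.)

225 MeV

Z = 13, so N = A − Z = 27 − 13 = 14.
Mass of separated nucleons = 13(1.0078250) + 14(1.0087) = 13.1017250 + 14.1218 = 27.2235250 u
The mass defect is 27.2235250 − 26.981539 = 0.2419860 u.
E_B = 0.2419860 × 931.494 = 225.409 MeV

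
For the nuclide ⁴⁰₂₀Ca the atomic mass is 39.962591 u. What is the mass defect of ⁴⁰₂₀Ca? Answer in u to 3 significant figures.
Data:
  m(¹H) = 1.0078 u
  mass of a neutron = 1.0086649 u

Mass of separated nucleons = 20(1.0078) + 20(1.0086649) = 20.1560 + 20.1732980 = 40.3292980 u
Mass defect Δm = 40.3292980 − 39.962591 = 0.3667070 u

0.367 u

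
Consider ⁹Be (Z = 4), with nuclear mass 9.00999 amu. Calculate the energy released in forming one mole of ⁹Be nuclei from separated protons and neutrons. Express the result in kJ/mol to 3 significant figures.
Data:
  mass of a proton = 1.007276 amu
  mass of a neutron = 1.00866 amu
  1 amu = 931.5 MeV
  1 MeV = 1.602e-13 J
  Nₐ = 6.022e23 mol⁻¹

5.61e+09 kJ/mol

With 4 protons and 5 neutrons (A = 9):
Mass of separated nucleons = 4(1.007276) + 5(1.00866) = 4.029104 + 5.04330 = 9.072404 amu
Δm = 9.072404 − 9.00999 = 0.062414 amu
E_B = 0.062414 × 931.5 = 58.1386 MeV
Per nucleus in joules: 58.1386 MeV × 1.602e-13 J/MeV = 9.3138e-12 J
Per mole: 9.3138e-12 J × 6.022e23 mol⁻¹ = 5.6088e+12 J/mol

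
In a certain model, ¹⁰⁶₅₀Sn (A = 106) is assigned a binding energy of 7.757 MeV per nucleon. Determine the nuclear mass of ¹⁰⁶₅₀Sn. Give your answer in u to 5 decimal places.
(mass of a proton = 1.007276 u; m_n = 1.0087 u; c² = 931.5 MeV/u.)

105.96829 u

Total binding energy = 106 × 7.757 = 822.242 MeV
Mass defect = 822.242 MeV / (931.5 MeV/u) = 0.8827075 u
Constituent mass = 50(1.007276) + 56(1.0087) = 106.851000 u
Nuclear mass = 106.851000 − 0.8827075 = 105.9682925 u ≈ 105.96829 u (to 5 decimal places)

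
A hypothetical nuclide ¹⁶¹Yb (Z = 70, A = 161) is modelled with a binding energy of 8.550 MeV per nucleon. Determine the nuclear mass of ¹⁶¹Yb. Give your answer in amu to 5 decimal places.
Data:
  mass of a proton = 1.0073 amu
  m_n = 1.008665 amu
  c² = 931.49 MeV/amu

160.82172 amu

Total binding energy = 161 × 8.550 = 1376.550 MeV
Mass defect = 1376.550 MeV / (931.49 MeV/amu) = 1.4777936 amu
Constituent mass = 70(1.0073) + 91(1.008665) = 162.299515 amu
Nuclear mass = 162.299515 − 1.4777936 = 160.8217214 amu ≈ 160.82172 amu (to 5 decimal places)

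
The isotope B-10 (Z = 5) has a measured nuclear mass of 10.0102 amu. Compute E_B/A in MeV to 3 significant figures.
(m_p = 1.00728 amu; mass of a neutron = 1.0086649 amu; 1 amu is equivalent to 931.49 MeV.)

6.48 MeV/nucleon

Total constituent mass: 5 × 1.00728 + 5 × 1.0086649 = 10.0797245 amu
The mass defect is 10.0797245 − 10.0102 = 0.0695245 amu.
Converting to energy: 0.0695245 amu × 931.49 MeV/amu = 64.7614 MeV
Per nucleon: 64.7614 / 10 = 6.476 MeV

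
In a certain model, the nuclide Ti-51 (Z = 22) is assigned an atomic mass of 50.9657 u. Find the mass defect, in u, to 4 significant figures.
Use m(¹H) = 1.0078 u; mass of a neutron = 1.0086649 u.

0.4572 u

Z = 22, so N = A − Z = 51 − 22 = 29.
Total constituent mass: 22 × 1.0078 + 29 × 1.0086649 = 51.4228821 u
The mass defect is 51.4228821 − 50.9657 = 0.4571821 u.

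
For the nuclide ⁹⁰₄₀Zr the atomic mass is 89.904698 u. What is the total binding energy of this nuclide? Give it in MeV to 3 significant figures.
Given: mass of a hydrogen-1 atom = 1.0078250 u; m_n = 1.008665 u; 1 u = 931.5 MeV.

784 MeV

Total constituent mass: 40 × 1.0078250 + 50 × 1.008665 = 90.7462500 u
Mass defect Δm = 90.7462500 − 89.904698 = 0.8415520 u
E_B = 0.8415520 × 931.5 = 783.906 MeV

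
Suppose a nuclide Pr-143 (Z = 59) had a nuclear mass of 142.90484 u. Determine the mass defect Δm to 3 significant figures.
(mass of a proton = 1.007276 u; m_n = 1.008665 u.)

1.25 u

Total constituent mass: 59 × 1.007276 + 84 × 1.008665 = 144.157144 u
Mass defect Δm = 144.157144 − 142.90484 = 1.252304 u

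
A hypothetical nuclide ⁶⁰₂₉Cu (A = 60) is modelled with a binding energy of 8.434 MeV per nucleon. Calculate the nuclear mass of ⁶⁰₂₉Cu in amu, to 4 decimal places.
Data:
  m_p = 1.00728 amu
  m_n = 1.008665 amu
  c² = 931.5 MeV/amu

Total binding energy = 60 × 8.434 = 506.040 MeV
Mass defect = 506.040 MeV / (931.5 MeV/amu) = 0.543253 amu
Constituent mass = 29(1.00728) + 31(1.008665) = 60.479735 amu
Nuclear mass = 60.479735 − 0.543253 = 59.936482 amu ≈ 59.9365 amu (to 4 decimal places)

59.9365 amu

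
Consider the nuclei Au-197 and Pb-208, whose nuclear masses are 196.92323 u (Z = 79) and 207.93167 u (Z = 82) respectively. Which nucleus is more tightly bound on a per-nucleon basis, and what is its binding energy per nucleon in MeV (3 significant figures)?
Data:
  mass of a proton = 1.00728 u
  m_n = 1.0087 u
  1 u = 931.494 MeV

Au-197: Σm = 79(1.00728) + 118(1.0087) = 198.60172 u; Δm = 1.67849 u; E_B = 1563.5 MeV; E_B/A = 7.937 MeV
Pb-208: Σm = 82(1.00728) + 126(1.0087) = 209.69316 u; Δm = 1.76149 u; E_B = 1640.82 MeV; E_B/A = 7.889 MeV
Au-197 has the higher binding energy per nucleon, so it is the more tightly bound nucleus.

Au-197; 7.94 MeV/nucleon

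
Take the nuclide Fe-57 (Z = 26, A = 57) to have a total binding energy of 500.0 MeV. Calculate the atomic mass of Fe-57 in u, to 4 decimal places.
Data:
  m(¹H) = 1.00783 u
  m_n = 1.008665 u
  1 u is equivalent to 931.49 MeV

Mass defect = 500.0 MeV / (931.49 MeV/u) = 0.536774 u
Constituent mass = 26(1.00783) + 31(1.008665) = 57.472195 u
Atomic mass = 57.472195 − 0.536774 = 56.935421 u ≈ 56.9354 u (to 4 decimal places)

56.9354 u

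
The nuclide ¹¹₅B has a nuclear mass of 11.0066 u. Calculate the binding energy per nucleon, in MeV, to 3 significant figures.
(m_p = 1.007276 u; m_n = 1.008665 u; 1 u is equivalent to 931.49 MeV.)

6.92 MeV/nucleon

Mass of separated nucleons = 5(1.007276) + 6(1.008665) = 5.036380 + 6.051990 = 11.088370 u
Mass defect Δm = 11.088370 − 11.0066 = 0.081770 u
E_B = 0.081770 × 931.49 = 76.1679 MeV
Dividing by A = 11 gives 6.924 MeV per nucleon.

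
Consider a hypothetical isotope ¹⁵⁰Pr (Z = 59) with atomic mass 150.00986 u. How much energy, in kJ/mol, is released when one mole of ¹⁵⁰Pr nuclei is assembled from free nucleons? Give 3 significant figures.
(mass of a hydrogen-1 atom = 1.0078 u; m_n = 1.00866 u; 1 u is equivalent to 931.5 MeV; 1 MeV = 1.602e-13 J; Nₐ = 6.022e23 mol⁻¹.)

Σm = 59·m(¹H) + 91·m_n = 59.4602 + 91.78806 = 151.24826 u
The mass defect is 151.24826 − 150.00986 = 1.23840 u.
E_B = 1.23840 × 931.5 = 1153.57 MeV
Per nucleus in joules: 1153.57 MeV × 1.602e-13 J/MeV = 1.8480e-10 J
Per mole: 1.8480e-10 J × 6.022e23 mol⁻¹ = 1.1129e+14 J/mol

1.11e+11 kJ/mol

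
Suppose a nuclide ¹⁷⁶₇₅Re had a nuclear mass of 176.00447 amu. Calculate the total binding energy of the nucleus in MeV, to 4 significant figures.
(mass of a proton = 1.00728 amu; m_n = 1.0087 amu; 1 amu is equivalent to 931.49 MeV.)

Z = 75, so N = A − Z = 176 − 75 = 101.
Σm = 75·m_p + 101·m_n = 75.54600 + 101.8787 = 177.42470 amu
The mass defect is 177.42470 − 176.00447 = 1.42023 amu.
Converting to energy: 1.42023 amu × 931.49 MeV/amu = 1322.93 MeV

1323 MeV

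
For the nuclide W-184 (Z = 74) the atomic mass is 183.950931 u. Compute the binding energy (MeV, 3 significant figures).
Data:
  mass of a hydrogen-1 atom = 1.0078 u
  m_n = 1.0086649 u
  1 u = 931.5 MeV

With 74 protons and 110 neutrons (A = 184):
Σm = 74·m(¹H) + 110·m_n = 74.5772 + 110.9531390 = 185.5303390 u
Δm = 185.5303390 − 183.950931 = 1.5794080 u
E_B = 1.5794080 × 931.5 = 1471.22 MeV

1470 MeV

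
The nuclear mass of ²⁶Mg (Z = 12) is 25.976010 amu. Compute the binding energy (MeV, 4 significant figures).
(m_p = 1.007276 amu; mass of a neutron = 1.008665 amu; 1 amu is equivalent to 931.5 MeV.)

216.7 MeV

Z = 12, so N = A − Z = 26 − 12 = 14.
Σm = 12·m_p + 14·m_n = 12.087312 + 14.121310 = 26.208622 amu
Mass defect Δm = 26.208622 − 25.976010 = 0.232612 amu
Converting to energy: 0.232612 amu × 931.5 MeV/amu = 216.678 MeV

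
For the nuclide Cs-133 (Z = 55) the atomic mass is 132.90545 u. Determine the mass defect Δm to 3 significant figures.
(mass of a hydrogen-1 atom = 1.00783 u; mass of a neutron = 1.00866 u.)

Σm = 55·m(¹H) + 78·m_n = 55.43065 + 78.67548 = 134.10613 u
Mass defect Δm = 134.10613 − 132.90545 = 1.20068 u

1.20 u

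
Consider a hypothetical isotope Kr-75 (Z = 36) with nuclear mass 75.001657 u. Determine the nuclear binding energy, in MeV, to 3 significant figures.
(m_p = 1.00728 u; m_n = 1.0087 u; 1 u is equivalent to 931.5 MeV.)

559 MeV

Z = 36, so N = A − Z = 75 − 36 = 39.
Σm = 36·m_p + 39·m_n = 36.26208 + 39.3393 = 75.60138 u
Δm = 75.60138 − 75.001657 = 0.599723 u
E_B = 0.599723 × 931.5 = 558.642 MeV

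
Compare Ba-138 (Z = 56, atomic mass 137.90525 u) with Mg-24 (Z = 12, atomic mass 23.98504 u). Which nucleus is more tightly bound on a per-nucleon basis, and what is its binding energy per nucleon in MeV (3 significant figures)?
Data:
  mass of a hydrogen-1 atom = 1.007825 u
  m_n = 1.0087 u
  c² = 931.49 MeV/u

Ba-138; 8.41 MeV/nucleon

Ba-138: Σm = 56(1.007825) + 82(1.0087) = 139.151600 u; Δm = 1.246350 u; E_B = 1161.0 MeV; E_B/A = 8.413 MeV
Mg-24: Σm = 12(1.007825) + 12(1.0087) = 24.198300 u; Δm = 0.213260 u; E_B = 198.65 MeV; E_B/A = 8.277 MeV
Ba-138 has the higher binding energy per nucleon, so it is the more tightly bound nucleus.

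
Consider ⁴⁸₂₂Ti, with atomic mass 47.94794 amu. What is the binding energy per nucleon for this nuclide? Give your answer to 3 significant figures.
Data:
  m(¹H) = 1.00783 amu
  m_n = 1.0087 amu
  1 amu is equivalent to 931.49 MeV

8.74 MeV/nucleon

Z = 22, so N = A − Z = 48 − 22 = 26.
Σm = 22·m(¹H) + 26·m_n = 22.17226 + 26.2262 = 48.39846 amu
The mass defect is 48.39846 − 47.94794 = 0.45052 amu.
E_B = 0.45052 × 931.49 = 419.655 MeV
Dividing by A = 48 gives 8.743 MeV per nucleon.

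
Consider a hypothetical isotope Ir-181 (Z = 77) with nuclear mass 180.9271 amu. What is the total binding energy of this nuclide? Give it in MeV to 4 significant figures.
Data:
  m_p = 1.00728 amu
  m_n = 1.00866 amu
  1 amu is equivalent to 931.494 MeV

Σm = 77·m_p + 104·m_n = 77.56056 + 104.90064 = 182.46120 amu
Mass defect Δm = 182.46120 − 180.9271 = 1.53410 amu
E_B = 1.53410 × 931.494 = 1429.00 MeV

1429 MeV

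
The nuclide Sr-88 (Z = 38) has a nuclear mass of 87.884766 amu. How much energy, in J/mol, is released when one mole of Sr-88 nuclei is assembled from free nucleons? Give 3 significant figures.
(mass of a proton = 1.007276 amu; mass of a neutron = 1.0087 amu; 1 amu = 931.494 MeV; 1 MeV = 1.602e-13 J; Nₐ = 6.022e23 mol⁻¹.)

With 38 protons and 50 neutrons (A = 88):
Mass of separated nucleons = 38(1.007276) + 50(1.0087) = 38.276488 + 50.4350 = 88.711488 amu
Mass defect Δm = 88.711488 − 87.884766 = 0.826722 amu
Converting to energy: 0.826722 amu × 931.494 MeV/amu = 770.087 MeV
Per nucleus in joules: 770.087 MeV × 1.602e-13 J/MeV = 1.2337e-10 J
Per mole: 1.2337e-10 J × 6.022e23 mol⁻¹ = 7.4293e+13 J/mol

7.43e+13 J/mol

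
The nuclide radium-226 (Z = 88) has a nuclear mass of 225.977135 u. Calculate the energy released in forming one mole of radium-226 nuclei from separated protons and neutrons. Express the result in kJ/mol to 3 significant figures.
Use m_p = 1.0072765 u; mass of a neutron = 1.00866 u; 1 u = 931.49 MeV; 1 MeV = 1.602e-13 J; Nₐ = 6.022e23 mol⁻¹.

The nucleus contains 88 protons and 226 − 88 = 138 neutrons.
Total constituent mass: 88 × 1.0072765 + 138 × 1.00866 = 227.8354120 u
Mass defect Δm = 227.8354120 − 225.977135 = 1.8582770 u
E_B = 1.8582770 × 931.49 = 1730.97 MeV
Per nucleus in joules: 1730.97 MeV × 1.602e-13 J/MeV = 2.7730e-10 J
Per mole: 2.7730e-10 J × 6.022e23 mol⁻¹ = 1.6699e+14 J/mol

1.67e+11 kJ/mol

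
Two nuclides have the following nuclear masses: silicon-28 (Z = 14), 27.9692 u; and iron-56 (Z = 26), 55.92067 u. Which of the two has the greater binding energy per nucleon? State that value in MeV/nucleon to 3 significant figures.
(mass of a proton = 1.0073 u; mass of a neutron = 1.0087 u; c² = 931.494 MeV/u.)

iron-56; 8.82 MeV/nucleon

silicon-28: Σm = 14(1.0073) + 14(1.0087) = 28.2240 u; Δm = 0.2548 u; E_B = 237.345 MeV; E_B/A = 8.477 MeV
iron-56: Σm = 26(1.0073) + 30(1.0087) = 56.4508 u; Δm = 0.53013 u; E_B = 493.81 MeV; E_B/A = 8.818 MeV
iron-56 has the higher binding energy per nucleon, so it is the more tightly bound nucleus.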